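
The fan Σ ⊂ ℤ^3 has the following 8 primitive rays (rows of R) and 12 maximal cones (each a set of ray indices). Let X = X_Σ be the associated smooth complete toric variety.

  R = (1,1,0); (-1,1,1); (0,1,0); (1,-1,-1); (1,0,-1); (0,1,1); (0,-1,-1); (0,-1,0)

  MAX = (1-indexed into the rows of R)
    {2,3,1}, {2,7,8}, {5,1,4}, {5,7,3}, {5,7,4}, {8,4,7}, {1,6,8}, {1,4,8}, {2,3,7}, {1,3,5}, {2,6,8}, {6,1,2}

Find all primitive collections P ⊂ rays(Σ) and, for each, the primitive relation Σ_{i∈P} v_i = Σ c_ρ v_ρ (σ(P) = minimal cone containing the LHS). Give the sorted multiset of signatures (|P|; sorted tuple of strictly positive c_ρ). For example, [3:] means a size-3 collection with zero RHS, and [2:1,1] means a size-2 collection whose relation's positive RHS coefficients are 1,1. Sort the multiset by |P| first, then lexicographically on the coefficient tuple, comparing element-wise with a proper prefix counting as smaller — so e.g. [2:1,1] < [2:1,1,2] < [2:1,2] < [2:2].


The 11 primitive collections of Σ (r=8, n=3):

  • {2,4}:  v_{2} + v_{4} = 0  so sig = [2:]
  • {3,8}:  v_{3} + v_{8} = 0  so sig = [2:]
  • {6,7}:  v_{6} + v_{7} = 0  so sig = [2:]
  • {1,7}:  v_{1} + v_{7} = v_{5}  so sig = [2:1]
  • {2,5}:  v_{2} + v_{5} = v_{3}  so sig = [2:1]
  • {3,4}:  v_{3} + v_{4} = v_{5}  so sig = [2:1]
  • {5,6}:  v_{5} + v_{6} = v_{1}  so sig = [2:1]
  • {5,8}:  v_{5} + v_{8} = v_{4}  so sig = [2:1]
  • {3,6}:  v_{3} + v_{6} = v_{1} + v_{2}  so sig = [2:1,1]
  • {4,6}:  v_{4} + v_{6} = v_{1} + v_{8}  so sig = [2:1,1]
  • {1,2,8}:  v_{1} + v_{2} + v_{8} = v_{6}  so sig = [3:1]

Hence PRS(X_Σ) =
    |P|=2: 10 collections, coeffs (), (), (), (1), (1), (1), (1), (1), (1,1), (1,1)
    |P|=3: 1 collection, coeffs (1)


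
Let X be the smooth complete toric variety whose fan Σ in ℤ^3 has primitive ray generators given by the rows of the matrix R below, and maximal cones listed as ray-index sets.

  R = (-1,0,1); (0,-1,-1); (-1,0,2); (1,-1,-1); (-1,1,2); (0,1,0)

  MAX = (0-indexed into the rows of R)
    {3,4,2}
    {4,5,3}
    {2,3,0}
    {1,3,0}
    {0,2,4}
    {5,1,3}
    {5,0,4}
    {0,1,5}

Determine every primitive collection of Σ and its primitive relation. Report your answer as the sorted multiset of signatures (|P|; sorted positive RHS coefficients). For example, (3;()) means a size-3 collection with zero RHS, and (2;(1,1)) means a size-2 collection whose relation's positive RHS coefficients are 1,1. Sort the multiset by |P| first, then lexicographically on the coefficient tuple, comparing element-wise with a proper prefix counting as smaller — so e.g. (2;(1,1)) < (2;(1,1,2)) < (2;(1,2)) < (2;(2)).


5 minimal non-faces of Δ(Σ) (on 6 rays):

  P={1,4}:  v_{1} + v_{4} = v_{0} — sig = (2;(1))
  P={2,5}:  v_{2} + v_{5} = v_{4} — sig = (2;(1))
  P={1,2}:  v_{1} + v_{2} = 2·v_{0} + v_{3} — sig = (2;(1,2))
  P={0,3,5}:  v_{0} + v_{3} + v_{5} = 0 — sig = (3;())
  P={0,3,4}:  v_{0} + v_{3} + v_{4} = v_{2} — sig = (3;(1))

so the primitive-relation signature multiset is
{ (2;(1)) ×2,  (2;(1,2)),  (3;()),  (3;(1)) }


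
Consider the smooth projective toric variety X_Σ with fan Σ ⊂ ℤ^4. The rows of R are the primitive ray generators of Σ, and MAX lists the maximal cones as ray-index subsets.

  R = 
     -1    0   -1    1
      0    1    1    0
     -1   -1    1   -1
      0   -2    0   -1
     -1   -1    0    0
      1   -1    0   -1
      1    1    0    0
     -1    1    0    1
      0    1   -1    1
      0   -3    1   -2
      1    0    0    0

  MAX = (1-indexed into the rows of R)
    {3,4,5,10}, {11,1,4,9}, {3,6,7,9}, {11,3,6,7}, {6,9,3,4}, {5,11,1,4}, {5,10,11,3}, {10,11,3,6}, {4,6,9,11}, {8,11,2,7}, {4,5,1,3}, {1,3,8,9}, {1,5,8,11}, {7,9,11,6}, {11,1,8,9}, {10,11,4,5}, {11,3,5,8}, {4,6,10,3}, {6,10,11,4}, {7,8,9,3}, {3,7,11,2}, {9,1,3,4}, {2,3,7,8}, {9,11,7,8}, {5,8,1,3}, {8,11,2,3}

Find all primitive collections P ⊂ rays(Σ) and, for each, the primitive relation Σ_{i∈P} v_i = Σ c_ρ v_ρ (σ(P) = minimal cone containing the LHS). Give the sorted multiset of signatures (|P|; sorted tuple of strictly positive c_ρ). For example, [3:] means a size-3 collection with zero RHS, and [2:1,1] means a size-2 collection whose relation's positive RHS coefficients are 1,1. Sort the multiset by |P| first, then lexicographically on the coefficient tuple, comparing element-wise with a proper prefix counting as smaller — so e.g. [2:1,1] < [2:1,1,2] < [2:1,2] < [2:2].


22 minimal non-faces of Δ(Σ) (on 11 rays):

  P={5,7}:  v_{5} + v_{7} = 0  ⇒ sig = [2:]
  P={6,8}:  v_{6} + v_{8} = 0  ⇒ sig = [2:]
  P={1,2}:  v_{1} + v_{2} = v_{8}  ⇒ sig = [2:1]
  P={1,7}:  v_{1} + v_{7} = v_{9}  ⇒ sig = [2:1]
  P={4,7}:  v_{4} + v_{7} = v_{6}  ⇒ sig = [2:1]
  P={4,8}:  v_{4} + v_{8} = v_{5}  ⇒ sig = [2:1]
  P={5,6}:  v_{5} + v_{6} = v_{4}  ⇒ sig = [2:1]
  P={5,9}:  v_{5} + v_{9} = v_{1}  ⇒ sig = [2:1]
  P={9,10}:  v_{9} + v_{10} = v_{4}  ⇒ sig = [2:1]
  P={1,6}:  v_{1} + v_{6} = v_{4} + v_{9}  ⇒ sig = [2:1,1]
  P={1,10}:  v_{1} + v_{10} = v_{4} + v_{5}  ⇒ sig = [2:1,1]
  P={2,4}:  v_{2} + v_{4} = v_{3} + v_{11}  ⇒ sig = [2:1,1]
  P={2,9}:  v_{2} + v_{9} = v_{7} + v_{8}  ⇒ sig = [2:1,1]
  P={2,5}:  v_{2} + v_{5} = v_{3} + v_{8} + v_{11}  ⇒ sig = [2:1,1,1]
  P={2,6}:  v_{2} + v_{6} = v_{3} + v_{7} + v_{11}  ⇒ sig = [2:1,1,1]
  P={7,10}:  v_{7} + v_{10} = v_{3} + v_{6} + v_{11}  ⇒ sig = [2:1,1,1]
  P={8,10}:  v_{8} + v_{10} = v_{3} + v_{5} + v_{11}  ⇒ sig = [2:1,1,1]
  P={2,10}:  v_{2} + v_{10} = 2·v_{3} + 2·v_{11}  ⇒ sig = [2:2,2]
  P={3,9,11}:  v_{3} + v_{9} + v_{11} = 0  ⇒ sig = [3:]
  P={1,3,11}:  v_{1} + v_{3} + v_{11} = v_{5}  ⇒ sig = [3:1]
  P={3,4,11}:  v_{3} + v_{4} + v_{11} = v_{10}  ⇒ sig = [3:1]
  P={3,7,8,11}:  v_{3} + v_{7} + v_{8} + v_{11} = v_{2}  ⇒ sig = [4:1]

Hence PRS(X_Σ) =
    [2:]
    [2:]
    [2:1]
    [2:1]
    [2:1]
    [2:1]
    [2:1]
    [2:1]
    [2:1]
    [2:1,1]
    [2:1,1]
    [2:1,1]
    [2:1,1]
    [2:1,1,1]
    [2:1,1,1]
    [2:1,1,1]
    [2:1,1,1]
    [2:2,2]
    [3:]
    [3:1]
    [3:1]
    [4:1]


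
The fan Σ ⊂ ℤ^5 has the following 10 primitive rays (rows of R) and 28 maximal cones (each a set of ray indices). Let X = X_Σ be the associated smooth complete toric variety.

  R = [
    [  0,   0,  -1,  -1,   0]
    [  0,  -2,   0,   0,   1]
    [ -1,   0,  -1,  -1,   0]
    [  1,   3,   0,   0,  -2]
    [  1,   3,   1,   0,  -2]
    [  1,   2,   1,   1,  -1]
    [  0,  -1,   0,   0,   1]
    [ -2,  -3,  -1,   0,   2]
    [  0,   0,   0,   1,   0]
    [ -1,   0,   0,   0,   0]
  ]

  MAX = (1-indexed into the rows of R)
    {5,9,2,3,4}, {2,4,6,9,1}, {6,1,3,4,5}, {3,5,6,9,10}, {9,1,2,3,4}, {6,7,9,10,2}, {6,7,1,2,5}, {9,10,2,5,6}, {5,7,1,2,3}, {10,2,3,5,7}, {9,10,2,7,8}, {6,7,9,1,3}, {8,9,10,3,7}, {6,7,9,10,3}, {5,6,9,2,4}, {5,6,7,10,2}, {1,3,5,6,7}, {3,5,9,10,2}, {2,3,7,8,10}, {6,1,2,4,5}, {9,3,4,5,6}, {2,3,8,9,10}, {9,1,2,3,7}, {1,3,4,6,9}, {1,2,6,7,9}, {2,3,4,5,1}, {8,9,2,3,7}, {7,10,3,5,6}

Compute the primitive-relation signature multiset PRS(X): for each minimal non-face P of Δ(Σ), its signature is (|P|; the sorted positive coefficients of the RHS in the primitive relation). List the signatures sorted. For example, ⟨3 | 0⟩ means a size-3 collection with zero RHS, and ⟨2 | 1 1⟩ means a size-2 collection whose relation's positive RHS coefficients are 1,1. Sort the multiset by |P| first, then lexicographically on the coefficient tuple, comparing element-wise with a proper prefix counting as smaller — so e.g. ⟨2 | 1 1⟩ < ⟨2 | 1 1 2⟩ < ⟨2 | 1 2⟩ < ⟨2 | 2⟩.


Σ has 11 primitive collections:

  {1,10}:  v_{1} + v_{10} = v_{3}  ⇒ sig = ⟨2 | 1⟩
  {5,8}:  v_{5} + v_{8} = v_{10}  ⇒ sig = ⟨2 | 1⟩
  {4,7}:  v_{4} + v_{7} = v_{1} + v_{6}  ⇒ sig = ⟨2 | 1 1⟩
  {4,8}:  v_{4} + v_{8} = v_{3} + v_{9}  ⇒ sig = ⟨2 | 1 1⟩
  {4,10}:  v_{4} + v_{10} = v_{3} + v_{5} + v_{9}  ⇒ sig = ⟨2 | 1 1 1⟩
  {6,8}:  v_{6} + v_{8} = v_{7} + v_{9} + v_{10}  ⇒ sig = ⟨2 | 1 1 1⟩
  {1,8}:  v_{1} + v_{8} = v_{2} + 2·v_{3} + v_{7} + v_{9}  ⇒ sig = ⟨2 | 1 1 1 2⟩
  {2,3,6}:  v_{2} + v_{3} + v_{6} = 0  ⇒ sig = ⟨3 | 0⟩
  {1,5,9}:  v_{1} + v_{5} + v_{9} = v_{4}  ⇒ sig = ⟨3 | 1⟩
  {5,7,9}:  v_{5} + v_{7} + v_{9} = v_{6}  ⇒ sig = ⟨3 | 1⟩
  {2,3,7,9,10}:  v_{2} + v_{3} + v_{7} + v_{9} + v_{10} = v_{8}  ⇒ sig = ⟨5 | 1⟩

Hence PRS(X_Σ) =
{ ⟨2 | 1⟩ ×2,  ⟨2 | 1 1⟩ ×2,  ⟨2 | 1 1 1⟩ ×2,  ⟨2 | 1 1 1 2⟩,  ⟨3 | 0⟩,  ⟨3 | 1⟩ ×2,  ⟨5 | 1⟩ }


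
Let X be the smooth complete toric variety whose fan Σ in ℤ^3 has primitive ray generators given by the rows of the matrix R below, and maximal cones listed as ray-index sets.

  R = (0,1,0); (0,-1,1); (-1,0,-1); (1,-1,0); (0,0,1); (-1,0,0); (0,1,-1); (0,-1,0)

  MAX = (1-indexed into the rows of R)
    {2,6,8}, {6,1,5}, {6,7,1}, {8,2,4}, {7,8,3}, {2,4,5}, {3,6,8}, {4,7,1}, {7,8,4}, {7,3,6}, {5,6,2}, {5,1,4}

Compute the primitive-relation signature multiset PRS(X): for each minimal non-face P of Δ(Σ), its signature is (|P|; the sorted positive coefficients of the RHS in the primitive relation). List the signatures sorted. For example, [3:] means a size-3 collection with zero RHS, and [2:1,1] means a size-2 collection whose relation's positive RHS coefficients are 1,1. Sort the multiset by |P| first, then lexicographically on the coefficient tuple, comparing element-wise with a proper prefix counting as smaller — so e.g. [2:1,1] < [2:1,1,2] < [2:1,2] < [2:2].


11 collections generate NE(X_Σ); each relation:

  {1,8}:  v_{1} + v_{8} = 0  →  sig = [2:]
  {2,7}:  v_{2} + v_{7} = 0  →  sig = [2:]
  {1,2}:  v_{1} + v_{2} = v_{5}  →  sig = [2:1]
  {3,5}:  v_{3} + v_{5} = v_{6}  →  sig = [2:1]
  {4,6}:  v_{4} + v_{6} = v_{8}  →  sig = [2:1]
  {5,7}:  v_{5} + v_{7} = v_{1}  →  sig = [2:1]
  {5,8}:  v_{5} + v_{8} = v_{2}  →  sig = [2:1]
  {1,3}:  v_{1} + v_{3} = v_{6} + v_{7}  →  sig = [2:1,1]
  {2,3}:  v_{2} + v_{3} = v_{6} + v_{8}  →  sig = [2:1,1]
  {3,4}:  v_{3} + v_{4} = v_{7} + 2·v_{8}  →  sig = [2:1,2]
  {6,7,8}:  v_{6} + v_{7} + v_{8} = v_{3}  →  sig = [3:1]

so the primitive-relation signature multiset is
    [2:]
    [2:]
    [2:1]
    [2:1]
    [2:1]
    [2:1]
    [2:1]
    [2:1,1]
    [2:1,1]
    [2:1,2]
    [3:1]


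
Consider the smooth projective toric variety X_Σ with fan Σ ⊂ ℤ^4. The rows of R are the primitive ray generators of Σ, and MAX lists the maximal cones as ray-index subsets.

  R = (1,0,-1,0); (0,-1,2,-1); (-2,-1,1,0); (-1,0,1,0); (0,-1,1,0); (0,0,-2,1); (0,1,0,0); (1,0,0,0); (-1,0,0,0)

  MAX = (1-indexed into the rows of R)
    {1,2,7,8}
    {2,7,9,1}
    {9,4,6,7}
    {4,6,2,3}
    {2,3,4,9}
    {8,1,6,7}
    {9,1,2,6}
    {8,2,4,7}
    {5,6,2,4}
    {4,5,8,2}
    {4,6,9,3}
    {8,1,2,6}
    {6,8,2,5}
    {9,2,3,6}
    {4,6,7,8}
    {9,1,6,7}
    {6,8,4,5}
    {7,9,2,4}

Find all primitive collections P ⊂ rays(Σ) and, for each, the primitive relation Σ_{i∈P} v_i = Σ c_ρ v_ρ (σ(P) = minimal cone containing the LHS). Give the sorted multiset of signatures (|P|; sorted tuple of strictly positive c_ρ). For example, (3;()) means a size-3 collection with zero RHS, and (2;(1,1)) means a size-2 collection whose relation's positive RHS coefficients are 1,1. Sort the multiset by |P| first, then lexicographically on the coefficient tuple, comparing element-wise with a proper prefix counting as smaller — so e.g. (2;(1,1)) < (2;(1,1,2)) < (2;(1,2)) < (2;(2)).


|primitive collections| = 12. Relations:

  {1,4}:  v_{1} + v_{4} = 0  →  sig = (2;())
  {8,9}:  v_{8} + v_{9} = 0  →  sig = (2;())
  {3,7}:  v_{3} + v_{7} = v_{4} + v_{9}  →  sig = (2;(1,1))
  {5,7}:  v_{5} + v_{7} = v_{4} + v_{8}  →  sig = (2;(1,1))
  {1,3}:  v_{1} + v_{3} = v_{2} + v_{6} + v_{9}  →  sig = (2;(1,1,1))
  {1,5}:  v_{1} + v_{5} = v_{2} + v_{6} + v_{8}  →  sig = (2;(1,1,1))
  {3,8}:  v_{3} + v_{8} = v_{2} + v_{4} + v_{6}  →  sig = (2;(1,1,1))
  {5,9}:  v_{5} + v_{9} = v_{2} + v_{4} + v_{6}  →  sig = (2;(1,1,1))
  {3,5}:  v_{3} + v_{5} = 2·v_{2} + 2·v_{4} + 2·v_{6}  →  sig = (2;(2,2,2))
  {2,6,7}:  v_{2} + v_{6} + v_{7} = 0  →  sig = (3;())
  {2,4,6,8}:  v_{2} + v_{4} + v_{6} + v_{8} = v_{5}  →  sig = (4;(1))
  {2,4,6,9}:  v_{2} + v_{4} + v_{6} + v_{9} = v_{3}  →  sig = (4;(1))

Signatures (|P|; sorted positive RHS coefficients), sorted:
    (2;())
    (2;())
    (2;(1,1))
    (2;(1,1))
    (2;(1,1,1))
    (2;(1,1,1))
    (2;(1,1,1))
    (2;(1,1,1))
    (2;(2,2,2))
    (3;())
    (4;(1))
    (4;(1))


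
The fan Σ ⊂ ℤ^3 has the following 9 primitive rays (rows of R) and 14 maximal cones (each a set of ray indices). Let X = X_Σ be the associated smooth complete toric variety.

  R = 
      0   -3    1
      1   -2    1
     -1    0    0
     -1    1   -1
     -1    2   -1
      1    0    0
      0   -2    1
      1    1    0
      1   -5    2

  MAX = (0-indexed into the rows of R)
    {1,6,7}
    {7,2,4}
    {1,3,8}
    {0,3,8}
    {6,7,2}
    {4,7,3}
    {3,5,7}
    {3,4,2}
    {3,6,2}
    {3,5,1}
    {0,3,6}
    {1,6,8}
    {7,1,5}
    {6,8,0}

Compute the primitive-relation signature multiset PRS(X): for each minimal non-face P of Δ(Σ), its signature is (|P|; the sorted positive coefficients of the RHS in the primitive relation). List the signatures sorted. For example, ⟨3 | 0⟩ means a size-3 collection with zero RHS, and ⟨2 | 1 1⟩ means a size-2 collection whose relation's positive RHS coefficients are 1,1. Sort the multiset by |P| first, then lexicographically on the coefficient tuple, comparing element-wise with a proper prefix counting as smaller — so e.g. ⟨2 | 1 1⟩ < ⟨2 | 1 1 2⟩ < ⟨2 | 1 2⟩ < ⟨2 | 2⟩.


Minimal non-faces — 20 found among 9 rays, 14 max cones:

  P = {1,4}:  v_{1} + v_{4} = 0  so sig = ⟨2 | 0⟩
  P = {2,5}:  v_{2} + v_{5} = 0  so sig = ⟨2 | 0⟩
  P = {0,1}:  v_{0} + v_{1} = v_{8}  so sig = ⟨2 | 1⟩
  P = {0,7}:  v_{0} + v_{7} = v_{1}  so sig = ⟨2 | 1⟩
  P = {1,2}:  v_{1} + v_{2} = v_{6}  so sig = ⟨2 | 1⟩
  P = {4,6}:  v_{4} + v_{6} = v_{2}  so sig = ⟨2 | 1⟩
  P = {4,8}:  v_{4} + v_{8} = v_{0}  so sig = ⟨2 | 1⟩
  P = {5,6}:  v_{5} + v_{6} = v_{1}  so sig = ⟨2 | 1⟩
  P = {0,4}:  v_{0} + v_{4} = v_{3} + v_{6}  so sig = ⟨2 | 1 1⟩
  P = {2,8}:  v_{2} + v_{8} = v_{0} + v_{6}  so sig = ⟨2 | 1 1⟩
  P = {4,5}:  v_{4} + v_{5} = v_{3} + v_{7}  so sig = ⟨2 | 1 1⟩
  P = {0,2}:  v_{0} + v_{2} = v_{3} + 2·v_{6}  so sig = ⟨2 | 1 2⟩
  P = {0,5}:  v_{0} + v_{5} = 2·v_{1} + v_{3}  so sig = ⟨2 | 1 2⟩
  P = {5,8}:  v_{5} + v_{8} = 3·v_{1} + v_{3}  so sig = ⟨2 | 1 3⟩
  P = {7,8}:  v_{7} + v_{8} = 2·v_{1}  so sig = ⟨2 | 2⟩
  P = {3,6,7}:  v_{3} + v_{6} + v_{7} = 0  so sig = ⟨3 | 0⟩
  P = {1,3,6}:  v_{1} + v_{3} + v_{6} = v_{0}  so sig = ⟨3 | 1⟩
  P = {1,3,7}:  v_{1} + v_{3} + v_{7} = v_{5}  so sig = ⟨3 | 1⟩
  P = {2,3,7}:  v_{2} + v_{3} + v_{7} = v_{4}  so sig = ⟨3 | 1⟩
  P = {3,6,8}:  v_{3} + v_{6} + v_{8} = 2·v_{0}  so sig = ⟨3 | 2⟩

Hence PRS(X_Σ) =
{ ⟨2 | 0⟩ ×2,  ⟨2 | 1⟩ ×6,  ⟨2 | 1 1⟩ ×3,  ⟨2 | 1 2⟩ ×2,  ⟨2 | 1 3⟩,  ⟨2 | 2⟩,  ⟨3 | 0⟩,  ⟨3 | 1⟩ ×3,  ⟨3 | 2⟩ }


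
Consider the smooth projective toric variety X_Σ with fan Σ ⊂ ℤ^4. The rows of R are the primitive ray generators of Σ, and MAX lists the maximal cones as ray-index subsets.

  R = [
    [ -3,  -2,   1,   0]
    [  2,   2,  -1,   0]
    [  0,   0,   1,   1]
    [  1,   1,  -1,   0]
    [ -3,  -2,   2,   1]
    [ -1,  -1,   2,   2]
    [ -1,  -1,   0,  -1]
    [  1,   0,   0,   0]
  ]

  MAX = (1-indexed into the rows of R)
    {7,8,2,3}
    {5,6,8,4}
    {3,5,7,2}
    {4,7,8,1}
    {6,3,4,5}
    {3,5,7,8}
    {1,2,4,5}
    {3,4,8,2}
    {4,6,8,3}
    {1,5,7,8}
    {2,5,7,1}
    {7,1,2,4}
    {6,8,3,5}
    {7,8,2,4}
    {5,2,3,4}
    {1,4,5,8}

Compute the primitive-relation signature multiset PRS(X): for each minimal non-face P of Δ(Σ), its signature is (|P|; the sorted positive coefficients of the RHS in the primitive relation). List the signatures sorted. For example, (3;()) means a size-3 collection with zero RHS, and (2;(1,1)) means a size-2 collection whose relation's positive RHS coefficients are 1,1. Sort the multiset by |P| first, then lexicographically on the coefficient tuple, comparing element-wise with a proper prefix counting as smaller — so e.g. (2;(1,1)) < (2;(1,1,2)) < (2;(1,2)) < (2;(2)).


Primitive collections (9):

  P = {1,3}:  v_{1} + v_{3} = v_{5}  →  sig = (2;(1))
  P = {6,7}:  v_{6} + v_{7} = v_{5} + v_{8}  →  sig = (2;(1,1))
  P = {1,6}:  v_{1} + v_{6} = v_{4} + 2·v_{5} + v_{8}  →  sig = (2;(1,1,2))
  P = {2,6}:  v_{2} + v_{6} = 2·v_{3} + v_{4}  →  sig = (2;(1,2))
  P = {1,2,8}:  v_{1} + v_{2} + v_{8} = 0  →  sig = (3;())
  P = {3,4,7}:  v_{3} + v_{4} + v_{7} = 0  →  sig = (3;())
  P = {2,5,8}:  v_{2} + v_{5} + v_{8} = v_{3}  →  sig = (3;(1))
  P = {4,5,7}:  v_{4} + v_{5} + v_{7} = v_{1}  →  sig = (3;(1))
  P = {3,4,5,8}:  v_{3} + v_{4} + v_{5} + v_{8} = v_{6}  →  sig = (4;(1))

Hence PRS(X_Σ) =
[(2;(1)), (2;(1,1)), (2;(1,1,2)), (2;(1,2)), (3;()), (3;()), (3;(1)), (3;(1)), (4;(1))]


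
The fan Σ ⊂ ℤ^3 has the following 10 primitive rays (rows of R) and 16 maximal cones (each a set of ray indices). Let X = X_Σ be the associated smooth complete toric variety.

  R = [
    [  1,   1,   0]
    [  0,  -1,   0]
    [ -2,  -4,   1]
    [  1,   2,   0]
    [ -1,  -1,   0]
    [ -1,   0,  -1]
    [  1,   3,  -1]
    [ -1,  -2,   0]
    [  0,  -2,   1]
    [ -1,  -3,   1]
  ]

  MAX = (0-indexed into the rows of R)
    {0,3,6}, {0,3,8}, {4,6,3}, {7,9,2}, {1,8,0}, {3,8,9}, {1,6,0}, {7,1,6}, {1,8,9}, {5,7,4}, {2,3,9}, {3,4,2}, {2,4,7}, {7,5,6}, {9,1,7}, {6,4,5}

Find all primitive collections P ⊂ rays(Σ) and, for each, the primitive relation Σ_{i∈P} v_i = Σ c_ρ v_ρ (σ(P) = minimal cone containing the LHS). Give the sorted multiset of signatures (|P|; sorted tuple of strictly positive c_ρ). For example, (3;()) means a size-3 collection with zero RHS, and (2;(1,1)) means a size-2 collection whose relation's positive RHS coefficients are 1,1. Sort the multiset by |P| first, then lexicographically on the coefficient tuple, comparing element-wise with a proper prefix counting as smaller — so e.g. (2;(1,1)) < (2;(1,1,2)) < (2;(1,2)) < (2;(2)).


The 22 primitive collections of Σ (r=10, n=3):

  P={0,4}:  v_{0} + v_{4} = 0 ; sig = (2;())
  P={3,7}:  v_{3} + v_{7} = 0 ; sig = (2;())
  P={6,9}:  v_{6} + v_{9} = 0 ; sig = (2;())
  P={0,2}:  v_{0} + v_{2} = v_{9} ; sig = (2;(1))
  P={0,7}:  v_{0} + v_{7} = v_{1} ; sig = (2;(1))
  P={0,9}:  v_{0} + v_{9} = v_{8} ; sig = (2;(1))
  P={1,3}:  v_{1} + v_{3} = v_{0} ; sig = (2;(1))
  P={1,4}:  v_{1} + v_{4} = v_{7} ; sig = (2;(1))
  P={2,6}:  v_{2} + v_{6} = v_{4} ; sig = (2;(1))
  P={4,8}:  v_{4} + v_{8} = v_{9} ; sig = (2;(1))
  P={4,9}:  v_{4} + v_{9} = v_{2} ; sig = (2;(1))
  P={5,8}:  v_{5} + v_{8} = v_{7} ; sig = (2;(1))
  P={6,8}:  v_{6} + v_{8} = v_{0} ; sig = (2;(1))
  P={0,5}:  v_{0} + v_{5} = v_{6} + v_{7} ; sig = (2;(1,1))
  P={1,2}:  v_{1} + v_{2} = v_{7} + v_{9} ; sig = (2;(1,1))
  P={3,5}:  v_{3} + v_{5} = v_{4} + v_{6} ; sig = (2;(1,1))
  P={5,9}:  v_{5} + v_{9} = v_{4} + v_{7} ; sig = (2;(1,1))
  P={7,8}:  v_{7} + v_{8} = v_{1} + v_{9} ; sig = (2;(1,1))
  P={1,5}:  v_{1} + v_{5} = v_{6} + 2·v_{7} ; sig = (2;(1,2))
  P={2,5}:  v_{2} + v_{5} = 2·v_{4} + v_{7} ; sig = (2;(1,2))
  P={2,8}:  v_{2} + v_{8} = 2·v_{9} ; sig = (2;(2))
  P={4,6,7}:  v_{4} + v_{6} + v_{7} = v_{5} ; sig = (3;(1))

Hence PRS(X_Σ) =
[(2;()), (2;()), (2;()), (2;(1)), (2;(1)), (2;(1)), (2;(1)), (2;(1)), (2;(1)), (2;(1)), (2;(1)), (2;(1)), (2;(1)), (2;(1,1)), (2;(1,1)), (2;(1,1)), (2;(1,1)), (2;(1,1)), (2;(1,2)), (2;(1,2)), (2;(2)), (3;(1))]


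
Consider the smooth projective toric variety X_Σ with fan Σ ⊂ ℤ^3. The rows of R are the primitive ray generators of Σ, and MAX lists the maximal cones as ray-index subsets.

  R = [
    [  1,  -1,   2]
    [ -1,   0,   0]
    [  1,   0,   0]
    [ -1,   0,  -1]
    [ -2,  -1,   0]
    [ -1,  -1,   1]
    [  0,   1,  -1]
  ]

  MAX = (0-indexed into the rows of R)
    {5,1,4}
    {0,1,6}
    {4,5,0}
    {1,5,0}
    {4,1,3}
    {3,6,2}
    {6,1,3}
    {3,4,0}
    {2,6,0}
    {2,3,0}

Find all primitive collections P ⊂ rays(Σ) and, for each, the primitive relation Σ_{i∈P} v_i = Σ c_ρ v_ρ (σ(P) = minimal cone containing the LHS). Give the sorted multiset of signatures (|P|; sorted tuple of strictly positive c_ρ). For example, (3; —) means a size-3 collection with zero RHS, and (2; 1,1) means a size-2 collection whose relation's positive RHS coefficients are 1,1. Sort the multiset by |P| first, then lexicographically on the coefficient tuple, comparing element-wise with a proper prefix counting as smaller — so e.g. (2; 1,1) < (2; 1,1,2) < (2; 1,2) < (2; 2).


Δ(Σ) — 7 vertices, 9 min non-faces:

  P = {1,2}:  v_{1} + v_{2} = 0  ⇒ sig = (2; —)
  P = {3,5}:  v_{3} + v_{5} = v_{4}  ⇒ sig = (2; 1)
  P = {5,6}:  v_{5} + v_{6} = v_{1}  ⇒ sig = (2; 1)
  P = {2,5}:  v_{2} + v_{5} = v_{0} + v_{3}  ⇒ sig = (2; 1,1)
  P = {4,6}:  v_{4} + v_{6} = v_{1} + v_{3}  ⇒ sig = (2; 1,1)
  P = {2,4}:  v_{2} + v_{4} = v_{0} + 2·v_{3}  ⇒ sig = (2; 1,2)
  P = {0,3,6}:  v_{0} + v_{3} + v_{6} = 0  ⇒ sig = (3; —)
  P = {0,1,3}:  v_{0} + v_{1} + v_{3} = v_{5}  ⇒ sig = (3; 1)
  P = {0,1,4}:  v_{0} + v_{1} + v_{4} = 2·v_{5}  ⇒ sig = (3; 2)

so the primitive-relation signature multiset is
{ (2; —),  (2; 1) ×2,  (2; 1,1) ×2,  (2; 1,2),  (3; —),  (3; 1),  (3; 2) }


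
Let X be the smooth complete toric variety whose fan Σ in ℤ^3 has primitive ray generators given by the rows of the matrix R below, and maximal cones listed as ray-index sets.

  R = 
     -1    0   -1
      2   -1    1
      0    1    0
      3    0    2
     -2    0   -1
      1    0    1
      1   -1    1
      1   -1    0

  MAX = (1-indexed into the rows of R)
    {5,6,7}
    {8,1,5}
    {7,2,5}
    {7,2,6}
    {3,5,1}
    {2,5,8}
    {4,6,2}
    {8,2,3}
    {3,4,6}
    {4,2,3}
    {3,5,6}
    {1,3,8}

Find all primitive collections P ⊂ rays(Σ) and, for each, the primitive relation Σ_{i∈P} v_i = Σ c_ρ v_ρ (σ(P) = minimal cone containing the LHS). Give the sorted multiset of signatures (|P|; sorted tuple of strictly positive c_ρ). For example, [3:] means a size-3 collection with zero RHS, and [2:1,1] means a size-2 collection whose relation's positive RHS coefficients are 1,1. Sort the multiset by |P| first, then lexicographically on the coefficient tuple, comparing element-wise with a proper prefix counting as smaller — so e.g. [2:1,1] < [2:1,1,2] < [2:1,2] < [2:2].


Δ(Σ) — 8 vertices, 14 min non-faces:

  • {1,6}:  v_{1} + v_{6} = 0  ⇒ sig = [2:]
  • {1,2}:  v_{1} + v_{2} = v_{8}  ⇒ sig = [2:1]
  • {3,7}:  v_{3} + v_{7} = v_{6}  ⇒ sig = [2:1]
  • {4,5}:  v_{4} + v_{5} = v_{6}  ⇒ sig = [2:1]
  • {6,8}:  v_{6} + v_{8} = v_{2}  ⇒ sig = [2:1]
  • {1,4}:  v_{1} + v_{4} = v_{2} + v_{3}  ⇒ sig = [2:1,1]
  • {1,7}:  v_{1} + v_{7} = v_{2} + v_{5}  ⇒ sig = [2:1,1]
  • {4,7}:  v_{4} + v_{7} = v_{2} + 2·v_{6}  ⇒ sig = [2:1,2]
  • {4,8}:  v_{4} + v_{8} = 2·v_{2} + v_{3}  ⇒ sig = [2:1,2]
  • {7,8}:  v_{7} + v_{8} = 2·v_{2} + v_{5}  ⇒ sig = [2:1,2]
  • {2,3,5}:  v_{2} + v_{3} + v_{5} = 0  ⇒ sig = [3:]
  • {2,3,6}:  v_{2} + v_{3} + v_{6} = v_{4}  ⇒ sig = [3:1]
  • {2,5,6}:  v_{2} + v_{5} + v_{6} = v_{7}  ⇒ sig = [3:1]
  • {3,5,8}:  v_{3} + v_{5} + v_{8} = v_{1}  ⇒ sig = [3:1]

so the primitive-relation signature multiset is
    [2:]
    [2:1]
    [2:1]
    [2:1]
    [2:1]
    [2:1,1]
    [2:1,1]
    [2:1,2]
    [2:1,2]
    [2:1,2]
    [3:]
    [3:1]
    [3:1]
    [3:1]


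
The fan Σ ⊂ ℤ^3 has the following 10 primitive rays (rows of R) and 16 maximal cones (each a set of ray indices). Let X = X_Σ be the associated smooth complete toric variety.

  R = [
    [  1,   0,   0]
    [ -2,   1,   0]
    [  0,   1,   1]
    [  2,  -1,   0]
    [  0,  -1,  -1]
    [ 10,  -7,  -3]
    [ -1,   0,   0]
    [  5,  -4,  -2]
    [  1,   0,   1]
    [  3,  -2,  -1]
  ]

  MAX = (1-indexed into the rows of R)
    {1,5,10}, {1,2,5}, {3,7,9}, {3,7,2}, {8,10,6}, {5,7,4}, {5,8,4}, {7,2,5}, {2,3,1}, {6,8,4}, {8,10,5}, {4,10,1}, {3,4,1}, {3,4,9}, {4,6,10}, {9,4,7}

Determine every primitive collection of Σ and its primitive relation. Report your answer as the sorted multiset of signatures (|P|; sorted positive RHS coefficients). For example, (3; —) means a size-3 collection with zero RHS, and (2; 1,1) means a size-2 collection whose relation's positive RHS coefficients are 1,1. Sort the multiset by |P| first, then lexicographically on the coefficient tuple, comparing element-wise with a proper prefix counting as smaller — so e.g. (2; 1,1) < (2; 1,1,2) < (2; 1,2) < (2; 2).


25 collections generate NE(X_Σ); each relation:

  • {1,7}:  v_{1} + v_{7} = 0  so sig = (2; —)
  • {2,4}:  v_{2} + v_{4} = 0  so sig = (2; —)
  • {3,5}:  v_{3} + v_{5} = 0  so sig = (2; —)
  • {1,9}:  v_{1} + v_{9} = v_{3} + v_{4}  so sig = (2; 1,1)
  • {2,6}:  v_{2} + v_{6} = v_{8} + v_{10}  so sig = (2; 1,1)
  • {2,8}:  v_{2} + v_{8} = v_{5} + v_{10}  so sig = (2; 1,1)
  • {2,9}:  v_{2} + v_{9} = v_{3} + v_{7}  so sig = (2; 1,1)
  • {2,10}:  v_{2} + v_{10} = v_{1} + v_{5}  so sig = (2; 1,1)
  • {3,8}:  v_{3} + v_{8} = v_{4} + v_{10}  so sig = (2; 1,1)
  • {3,10}:  v_{3} + v_{10} = v_{1} + v_{4}  so sig = (2; 1,1)
  • {5,9}:  v_{5} + v_{9} = v_{4} + v_{7}  so sig = (2; 1,1)
  • {7,10}:  v_{7} + v_{10} = v_{4} + v_{5}  so sig = (2; 1,1)
  • {6,7}:  v_{6} + v_{7} = 2·v_{4} + v_{5} + v_{8}  so sig = (2; 1,1,2)
  • {1,6}:  v_{1} + v_{6} = v_{4} + 3·v_{10}  so sig = (2; 1,3)
  • {6,9}:  v_{6} + v_{9} = 3·v_{4} + v_{8}  so sig = (2; 1,3)
  • {8,9}:  v_{8} + v_{9} = 3·v_{4} + v_{5}  so sig = (2; 1,3)
  • {1,8}:  v_{1} + v_{8} = 2·v_{10}  so sig = (2; 2)
  • {5,6}:  v_{5} + v_{6} = 2·v_{8}  so sig = (2; 2)
  • {9,10}:  v_{9} + v_{10} = 2·v_{4}  so sig = (2; 2)
  • {3,6}:  v_{3} + v_{6} = 2·v_{4} + 2·v_{10}  so sig = (2; 2,2)
  • {7,8}:  v_{7} + v_{8} = 2·v_{4} + 2·v_{5}  so sig = (2; 2,2)
  • {1,4,5}:  v_{1} + v_{4} + v_{5} = v_{10}  so sig = (3; 1)
  • {3,4,7}:  v_{3} + v_{4} + v_{7} = v_{9}  so sig = (3; 1)
  • {4,5,10}:  v_{4} + v_{5} + v_{10} = v_{8}  so sig = (3; 1)
  • {4,8,10}:  v_{4} + v_{8} + v_{10} = v_{6}  so sig = (3; 1)

Sorted signature multiset PRS(X):
{ (2; —) ×3,  (2; 1,1) ×9,  (2; 1,1,2),  (2; 1,3) ×3,  (2; 2) ×3,  (2; 2,2) ×2,  (3; 1) ×4 }


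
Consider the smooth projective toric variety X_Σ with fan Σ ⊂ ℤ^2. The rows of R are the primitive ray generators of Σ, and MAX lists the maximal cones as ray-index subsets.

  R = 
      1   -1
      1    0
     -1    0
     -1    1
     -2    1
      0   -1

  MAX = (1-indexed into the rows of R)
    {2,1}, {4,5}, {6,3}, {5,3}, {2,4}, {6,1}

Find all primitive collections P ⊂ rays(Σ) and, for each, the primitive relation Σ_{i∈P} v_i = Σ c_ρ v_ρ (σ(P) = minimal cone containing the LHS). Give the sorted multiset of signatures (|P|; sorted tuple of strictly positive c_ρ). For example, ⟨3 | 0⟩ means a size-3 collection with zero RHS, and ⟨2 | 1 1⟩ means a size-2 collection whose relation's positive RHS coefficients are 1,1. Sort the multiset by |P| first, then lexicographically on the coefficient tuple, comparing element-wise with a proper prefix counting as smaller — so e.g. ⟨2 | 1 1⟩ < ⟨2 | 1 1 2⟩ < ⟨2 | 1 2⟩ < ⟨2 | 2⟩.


The 9 primitive collections of Σ (r=6, n=2):

  P={1,4}:  v_{1} + v_{4} = 0  so sig = ⟨2 | 0⟩
  P={2,3}:  v_{2} + v_{3} = 0  so sig = ⟨2 | 0⟩
  P={1,3}:  v_{1} + v_{3} = v_{6}  so sig = ⟨2 | 1⟩
  P={1,5}:  v_{1} + v_{5} = v_{3}  so sig = ⟨2 | 1⟩
  P={2,5}:  v_{2} + v_{5} = v_{4}  so sig = ⟨2 | 1⟩
  P={2,6}:  v_{2} + v_{6} = v_{1}  so sig = ⟨2 | 1⟩
  P={3,4}:  v_{3} + v_{4} = v_{5}  so sig = ⟨2 | 1⟩
  P={4,6}:  v_{4} + v_{6} = v_{3}  so sig = ⟨2 | 1⟩
  P={5,6}:  v_{5} + v_{6} = 2·v_{3}  so sig = ⟨2 | 2⟩

Signatures (|P|; sorted positive RHS coefficients), sorted:
    |P|=2: 9 collections, coeffs (), (), (1), (1), (1), (1), (1), (1), (2)


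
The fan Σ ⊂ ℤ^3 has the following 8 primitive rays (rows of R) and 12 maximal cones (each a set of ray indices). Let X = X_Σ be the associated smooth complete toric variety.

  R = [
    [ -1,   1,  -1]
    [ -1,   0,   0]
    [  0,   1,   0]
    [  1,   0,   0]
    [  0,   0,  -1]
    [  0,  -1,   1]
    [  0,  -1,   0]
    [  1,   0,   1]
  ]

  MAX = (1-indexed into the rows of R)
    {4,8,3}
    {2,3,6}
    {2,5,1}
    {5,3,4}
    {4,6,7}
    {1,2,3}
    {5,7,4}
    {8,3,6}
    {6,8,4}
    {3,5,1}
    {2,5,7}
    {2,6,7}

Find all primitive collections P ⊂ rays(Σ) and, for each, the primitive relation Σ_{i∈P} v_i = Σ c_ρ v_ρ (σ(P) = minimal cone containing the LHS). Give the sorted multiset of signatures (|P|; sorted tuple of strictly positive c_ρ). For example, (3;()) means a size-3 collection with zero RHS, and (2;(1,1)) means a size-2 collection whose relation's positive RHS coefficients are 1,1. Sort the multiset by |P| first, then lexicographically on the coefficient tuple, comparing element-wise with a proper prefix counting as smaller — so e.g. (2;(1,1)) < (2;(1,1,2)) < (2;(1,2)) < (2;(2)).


Δ(Σ) — 8 vertices, 12 min non-faces:

  P={2,4}:  v_{2} + v_{4} = 0  ⟹  sig = (2;())
  P={3,7}:  v_{3} + v_{7} = 0  ⟹  sig = (2;())
  P={1,6}:  v_{1} + v_{6} = v_{2}  ⟹  sig = (2;(1))
  P={1,8}:  v_{1} + v_{8} = v_{3}  ⟹  sig = (2;(1))
  P={5,6}:  v_{5} + v_{6} = v_{7}  ⟹  sig = (2;(1))
  P={5,8}:  v_{5} + v_{8} = v_{4}  ⟹  sig = (2;(1))
  P={1,4}:  v_{1} + v_{4} = v_{3} + v_{5}  ⟹  sig = (2;(1,1))
  P={1,7}:  v_{1} + v_{7} = v_{2} + v_{5}  ⟹  sig = (2;(1,1))
  P={2,8}:  v_{2} + v_{8} = v_{3} + v_{6}  ⟹  sig = (2;(1,1))
  P={7,8}:  v_{7} + v_{8} = v_{4} + v_{6}  ⟹  sig = (2;(1,1))
  P={2,3,5}:  v_{2} + v_{3} + v_{5} = v_{1}  ⟹  sig = (3;(1))
  P={3,4,6}:  v_{3} + v_{4} + v_{6} = v_{8}  ⟹  sig = (3;(1))

Hence PRS(X_Σ) =
    |P|=2: 10 collections, coeffs (), (), (1), (1), (1), (1), (1,1), (1,1), (1,1), (1,1)
    |P|=3: 2 collections, coeffs (1), (1)


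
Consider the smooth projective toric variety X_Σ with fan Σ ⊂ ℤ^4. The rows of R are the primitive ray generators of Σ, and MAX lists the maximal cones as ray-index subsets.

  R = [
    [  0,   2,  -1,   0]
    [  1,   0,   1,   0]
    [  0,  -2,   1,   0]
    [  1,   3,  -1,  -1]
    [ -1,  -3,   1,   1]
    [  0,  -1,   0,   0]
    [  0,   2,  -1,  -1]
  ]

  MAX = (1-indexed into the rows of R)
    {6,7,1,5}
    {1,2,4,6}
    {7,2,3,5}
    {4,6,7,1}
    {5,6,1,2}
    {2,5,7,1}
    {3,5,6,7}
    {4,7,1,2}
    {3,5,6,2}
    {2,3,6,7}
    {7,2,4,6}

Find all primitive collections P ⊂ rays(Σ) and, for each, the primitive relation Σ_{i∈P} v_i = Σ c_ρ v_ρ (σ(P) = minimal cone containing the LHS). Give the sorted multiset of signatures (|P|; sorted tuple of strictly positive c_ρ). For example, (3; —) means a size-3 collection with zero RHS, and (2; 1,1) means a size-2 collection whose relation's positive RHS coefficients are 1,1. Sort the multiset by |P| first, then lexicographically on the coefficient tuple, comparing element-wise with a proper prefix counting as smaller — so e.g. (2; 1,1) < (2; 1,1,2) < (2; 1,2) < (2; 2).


Δ(Σ) — 7 vertices, 5 min non-faces:

  P={1,3}:  v_{1} + v_{3} = 0  →  sig = (2; —)
  P={4,5}:  v_{4} + v_{5} = 0  →  sig = (2; —)
  P={3,4}:  v_{3} + v_{4} = v_{2} + v_{6} + v_{7}  →  sig = (2; 1,1,1)
  P={1,2,6,7}:  v_{1} + v_{2} + v_{6} + v_{7} = v_{4}  →  sig = (4; 1)
  P={2,5,6,7}:  v_{2} + v_{5} + v_{6} + v_{7} = v_{3}  →  sig = (4; 1)

Sorted signature multiset PRS(X):
[(2; —), (2; —), (2; 1,1,1), (4; 1), (4; 1)]


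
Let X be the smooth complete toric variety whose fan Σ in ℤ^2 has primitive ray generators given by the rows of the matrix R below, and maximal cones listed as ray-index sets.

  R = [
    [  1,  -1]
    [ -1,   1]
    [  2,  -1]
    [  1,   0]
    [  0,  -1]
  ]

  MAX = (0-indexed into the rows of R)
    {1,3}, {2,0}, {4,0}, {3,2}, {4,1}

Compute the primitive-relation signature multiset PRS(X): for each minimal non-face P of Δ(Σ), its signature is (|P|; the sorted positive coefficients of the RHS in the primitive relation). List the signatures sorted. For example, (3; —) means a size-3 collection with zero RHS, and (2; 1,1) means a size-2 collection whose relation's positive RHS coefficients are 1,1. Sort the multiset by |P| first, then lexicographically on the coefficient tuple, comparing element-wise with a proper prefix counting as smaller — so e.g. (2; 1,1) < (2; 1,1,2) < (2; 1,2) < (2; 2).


5 minimal non-faces of Δ(Σ) (on 5 rays):

  P={0,1}:  v_{0} + v_{1} = 0  so sig = (2; —)
  P={0,3}:  v_{0} + v_{3} = v_{2}  so sig = (2; 1)
  P={1,2}:  v_{1} + v_{2} = v_{3}  so sig = (2; 1)
  P={3,4}:  v_{3} + v_{4} = v_{0}  so sig = (2; 1)
  P={2,4}:  v_{2} + v_{4} = 2·v_{0}  so sig = (2; 2)

Hence PRS(X_Σ) =
{ (2; —),  (2; 1) ×3,  (2; 2) }


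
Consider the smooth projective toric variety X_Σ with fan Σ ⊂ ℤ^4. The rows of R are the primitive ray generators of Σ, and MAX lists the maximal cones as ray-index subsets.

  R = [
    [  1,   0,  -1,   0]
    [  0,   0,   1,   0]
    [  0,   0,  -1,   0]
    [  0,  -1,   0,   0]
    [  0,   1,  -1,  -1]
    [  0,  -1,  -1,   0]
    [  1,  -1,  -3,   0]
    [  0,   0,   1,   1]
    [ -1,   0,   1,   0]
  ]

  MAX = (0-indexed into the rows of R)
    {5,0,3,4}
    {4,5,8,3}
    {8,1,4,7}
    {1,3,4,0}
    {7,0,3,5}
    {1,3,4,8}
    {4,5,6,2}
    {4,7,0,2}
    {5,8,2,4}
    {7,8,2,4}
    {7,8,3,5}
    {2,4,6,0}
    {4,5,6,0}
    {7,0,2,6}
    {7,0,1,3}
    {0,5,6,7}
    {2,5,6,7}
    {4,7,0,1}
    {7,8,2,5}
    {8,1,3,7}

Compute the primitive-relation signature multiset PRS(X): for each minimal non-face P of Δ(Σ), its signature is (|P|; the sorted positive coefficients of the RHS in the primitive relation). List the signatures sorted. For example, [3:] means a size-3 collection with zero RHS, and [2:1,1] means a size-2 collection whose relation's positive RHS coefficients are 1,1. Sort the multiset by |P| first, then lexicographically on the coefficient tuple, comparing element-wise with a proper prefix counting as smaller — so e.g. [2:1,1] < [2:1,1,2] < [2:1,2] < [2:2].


11 collections generate NE(X_Σ); each relation:

  P={0,8}:  v_{0} + v_{8} = 0 — sig = [2:]
  P={1,2}:  v_{1} + v_{2} = 0 — sig = [2:]
  P={1,5}:  v_{1} + v_{5} = v_{3} — sig = [2:1]
  P={2,3}:  v_{2} + v_{3} = v_{5} — sig = [2:1]
  P={1,6}:  v_{1} + v_{6} = v_{0} + v_{5} — sig = [2:1,1]
  P={6,8}:  v_{6} + v_{8} = v_{2} + v_{5} — sig = [2:1,1]
  P={3,6}:  v_{3} + v_{6} = v_{0} + 2·v_{5} — sig = [2:1,2]
  P={3,4,7}:  v_{3} + v_{4} + v_{7} = 0 — sig = [3:]
  P={0,2,5}:  v_{0} + v_{2} + v_{5} = v_{6} — sig = [3:1]
  P={4,5,7}:  v_{4} + v_{5} + v_{7} = v_{2} — sig = [3:1]
  P={4,6,7}:  v_{4} + v_{6} + v_{7} = v_{0} + 2·v_{2} — sig = [3:1,2]

Hence PRS(X_Σ) =
    [2:]
    [2:]
    [2:1]
    [2:1]
    [2:1,1]
    [2:1,1]
    [2:1,2]
    [3:]
    [3:1]
    [3:1]
    [3:1,2]


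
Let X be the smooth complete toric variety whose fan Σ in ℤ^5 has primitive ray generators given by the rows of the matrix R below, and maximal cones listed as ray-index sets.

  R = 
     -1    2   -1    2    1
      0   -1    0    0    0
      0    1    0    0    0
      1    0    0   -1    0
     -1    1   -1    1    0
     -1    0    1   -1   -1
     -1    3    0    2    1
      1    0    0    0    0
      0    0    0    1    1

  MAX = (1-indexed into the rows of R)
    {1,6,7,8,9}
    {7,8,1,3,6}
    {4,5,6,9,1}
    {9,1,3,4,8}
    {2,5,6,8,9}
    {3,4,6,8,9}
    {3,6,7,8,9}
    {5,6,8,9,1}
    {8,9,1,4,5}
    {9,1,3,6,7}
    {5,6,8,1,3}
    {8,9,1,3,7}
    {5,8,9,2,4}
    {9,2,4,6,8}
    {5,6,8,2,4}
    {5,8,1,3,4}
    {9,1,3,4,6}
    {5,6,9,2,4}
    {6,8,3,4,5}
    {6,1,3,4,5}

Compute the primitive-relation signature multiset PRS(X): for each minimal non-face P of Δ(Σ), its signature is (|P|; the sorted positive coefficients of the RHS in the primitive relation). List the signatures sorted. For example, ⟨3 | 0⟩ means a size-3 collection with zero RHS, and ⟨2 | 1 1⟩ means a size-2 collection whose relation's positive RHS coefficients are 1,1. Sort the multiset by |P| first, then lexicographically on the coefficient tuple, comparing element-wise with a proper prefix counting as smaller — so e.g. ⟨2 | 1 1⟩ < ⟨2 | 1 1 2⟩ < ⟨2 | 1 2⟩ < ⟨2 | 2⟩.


Minimal non-faces — 9 found among 9 rays, 20 max cones:

  P = {2,3}:  v_{2} + v_{3} = 0 ; sig = ⟨2 | 0⟩
  P = {1,2}:  v_{1} + v_{2} = v_{5} + v_{9} ; sig = ⟨2 | 1 1⟩
  P = {2,7}:  v_{2} + v_{7} = v_{1} + v_{6} + v_{8} + v_{9} ; sig = ⟨2 | 1 1 1 1⟩
  P = {5,7}:  v_{5} + v_{7} = 2·v_{1} + v_{6} + v_{8} ; sig = ⟨2 | 1 1 2⟩
  P = {4,7}:  v_{4} + v_{7} = 3·v_{3} + v_{9} ; sig = ⟨2 | 1 3⟩
  P = {3,5,9}:  v_{3} + v_{5} + v_{9} = v_{1} ; sig = ⟨3 | 1⟩
  P = {1,4,6,8}:  v_{1} + v_{4} + v_{6} + v_{8} = 2·v_{3} ; sig = ⟨4 | 2⟩
  P = {1,3,6,8,9}:  v_{1} + v_{3} + v_{6} + v_{8} + v_{9} = v_{7} ; sig = ⟨5 | 1⟩
  P = {4,5,6,8,9}:  v_{4} + v_{5} + v_{6} + v_{8} + v_{9} = v_{3} ; sig = ⟨5 | 1⟩

so the primitive-relation signature multiset is
    ⟨2 | 0⟩
    ⟨2 | 1 1⟩
    ⟨2 | 1 1 1 1⟩
    ⟨2 | 1 1 2⟩
    ⟨2 | 1 3⟩
    ⟨3 | 1⟩
    ⟨4 | 2⟩
    ⟨5 | 1⟩
    ⟨5 | 1⟩


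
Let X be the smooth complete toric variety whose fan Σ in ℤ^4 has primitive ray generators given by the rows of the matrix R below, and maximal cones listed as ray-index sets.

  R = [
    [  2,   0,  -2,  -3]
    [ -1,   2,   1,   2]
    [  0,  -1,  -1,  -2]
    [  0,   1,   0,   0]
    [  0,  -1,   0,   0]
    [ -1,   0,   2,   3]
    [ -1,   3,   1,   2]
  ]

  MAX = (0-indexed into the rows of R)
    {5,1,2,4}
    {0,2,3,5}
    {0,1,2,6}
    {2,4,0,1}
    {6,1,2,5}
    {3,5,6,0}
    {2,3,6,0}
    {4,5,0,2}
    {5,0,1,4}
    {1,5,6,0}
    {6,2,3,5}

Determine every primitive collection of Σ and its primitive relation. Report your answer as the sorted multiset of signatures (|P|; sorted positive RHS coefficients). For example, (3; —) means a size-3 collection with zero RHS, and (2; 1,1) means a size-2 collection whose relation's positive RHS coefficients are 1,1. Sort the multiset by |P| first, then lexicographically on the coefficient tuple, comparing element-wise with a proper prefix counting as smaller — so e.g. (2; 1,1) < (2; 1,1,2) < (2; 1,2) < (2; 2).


Σ has 5 primitive collections:

  P={3,4}:  v_{3} + v_{4} = 0  ⟹  sig = (2; —)
  P={1,3}:  v_{1} + v_{3} = v_{6}  ⟹  sig = (2; 1)
  P={4,6}:  v_{4} + v_{6} = v_{1}  ⟹  sig = (2; 1)
  P={0,1,2,5}:  v_{0} + v_{1} + v_{2} + v_{5} = v_{3}  ⟹  sig = (4; 1)
  P={0,2,5,6}:  v_{0} + v_{2} + v_{5} + v_{6} = 2·v_{3}  ⟹  sig = (4; 2)

Hence PRS(X_Σ) =
{ (2; —),  (2; 1) ×2,  (4; 1),  (4; 2) }


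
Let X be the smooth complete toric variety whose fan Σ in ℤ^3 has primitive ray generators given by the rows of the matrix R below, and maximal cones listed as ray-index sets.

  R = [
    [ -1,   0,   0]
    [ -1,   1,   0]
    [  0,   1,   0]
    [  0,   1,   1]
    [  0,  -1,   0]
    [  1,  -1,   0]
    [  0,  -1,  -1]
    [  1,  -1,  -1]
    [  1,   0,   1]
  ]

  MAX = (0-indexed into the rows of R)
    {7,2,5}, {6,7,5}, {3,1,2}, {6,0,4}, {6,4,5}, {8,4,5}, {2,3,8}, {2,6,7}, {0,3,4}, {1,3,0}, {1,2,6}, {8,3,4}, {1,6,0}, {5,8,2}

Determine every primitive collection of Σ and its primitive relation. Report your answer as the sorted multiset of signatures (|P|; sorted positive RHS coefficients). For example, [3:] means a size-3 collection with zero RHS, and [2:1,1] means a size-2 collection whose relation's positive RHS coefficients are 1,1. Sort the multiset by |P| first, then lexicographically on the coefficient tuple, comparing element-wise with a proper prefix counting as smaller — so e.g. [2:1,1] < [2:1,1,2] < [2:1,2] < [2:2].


Σ has 16 primitive collections:

  P={1,5}:  v_{1} + v_{5} = 0  →  sig = [2:]
  P={2,4}:  v_{2} + v_{4} = 0  →  sig = [2:]
  P={3,6}:  v_{3} + v_{6} = 0  →  sig = [2:]
  P={0,2}:  v_{0} + v_{2} = v_{1}  →  sig = [2:1]
  P={0,5}:  v_{0} + v_{5} = v_{4}  →  sig = [2:1]
  P={0,7}:  v_{0} + v_{7} = v_{6}  →  sig = [2:1]
  P={1,4}:  v_{1} + v_{4} = v_{0}  →  sig = [2:1]
  P={1,8}:  v_{1} + v_{8} = v_{3}  →  sig = [2:1]
  P={3,5}:  v_{3} + v_{5} = v_{8}  →  sig = [2:1]
  P={6,8}:  v_{6} + v_{8} = v_{5}  →  sig = [2:1]
  P={0,8}:  v_{0} + v_{8} = v_{3} + v_{4}  →  sig = [2:1,1]
  P={1,7}:  v_{1} + v_{7} = v_{2} + v_{6}  →  sig = [2:1,1]
  P={3,7}:  v_{3} + v_{7} = v_{2} + v_{5}  →  sig = [2:1,1]
  P={4,7}:  v_{4} + v_{7} = v_{5} + v_{6}  →  sig = [2:1,1]
  P={7,8}:  v_{7} + v_{8} = v_{2} + 2·v_{5}  →  sig = [2:1,2]
  P={2,5,6}:  v_{2} + v_{5} + v_{6} = v_{7}  →  sig = [3:1]

Signatures (|P|; sorted positive RHS coefficients), sorted:
    |P|=2: 15 collections, coeffs (), (), (), (1), (1), (1), (1), (1), (1), (1), (1,1), (1,1), (1,1), (1,1), (1,2)
    |P|=3: 1 collection, coeffs (1)
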